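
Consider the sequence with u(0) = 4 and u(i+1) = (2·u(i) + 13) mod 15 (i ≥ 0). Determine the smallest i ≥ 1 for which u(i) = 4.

4

u(0) = 4,  u(1) = 6,  u(2) = 10,  u(3) = 3,  u(4) = 4.
Since u(4) = u(0) = 4, the sequence is periodic with period 4.
The value 4 next appears (with i ≥ 1) at u(4).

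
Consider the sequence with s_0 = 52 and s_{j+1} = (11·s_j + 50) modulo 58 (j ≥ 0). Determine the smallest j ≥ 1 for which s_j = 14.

11

s_0 = 52; s_1 = 42; s_2 = 48; s_3 = 56; s_4 = 28; s_5 = 10; s_6 = 44; s_7 = 12; s_8 = 8; s_9 = 22; s_{10} = 2; s_{11} = 14; s_{12} = 30; s_{13} = 32; s_{14} = 54; s_{15} = 6; s_{16} = 0; s_{17} = 50; s_{18} = 20; s_{19} = 38; s_{20} = 4; s_{21} = 36; s_{22} = 40; s_{23} = 26; s_{24} = 46; s_{25} = 34; s_{26} = 18; s_{27} = 16; s_{28} = 52.
Since s_{28} = s_0 = 52, the sequence is periodic with period 28.
The value 14 first appears (with j ≥ 1) at s_{11}.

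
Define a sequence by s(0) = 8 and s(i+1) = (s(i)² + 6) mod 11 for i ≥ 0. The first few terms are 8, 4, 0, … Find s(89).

9

Computing terms: s(0) = 8,  s(1) = 4,  s(2) = 0,  s(3) = 6,  s(4) = 9,  s(5) = 10,  s(6) = 7,  s(7) = 0.
Since s(7) = s(2) = 0, the sequence is eventually periodic: after a pre-period of length 2 it cycles with period 5.
For i ≥ 2, s(i) depends only on (i - 2) mod 5. (89 - 2) mod 5 = 2, so s(89) = s(4) = 9.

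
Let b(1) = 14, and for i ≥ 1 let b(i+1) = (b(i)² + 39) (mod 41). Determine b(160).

Listing terms: b(1) = 14,  b(2) = 30,  b(3) = 37,  b(4) = 14.
The sequence repeats with period 3.
(160 - 1) mod 3 = 0, so b(160) = b(1) = 14.

14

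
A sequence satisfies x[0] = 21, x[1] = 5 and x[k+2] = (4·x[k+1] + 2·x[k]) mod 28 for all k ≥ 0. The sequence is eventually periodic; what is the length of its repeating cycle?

x[0] = 21; x[1] = 5; x[2] = 6; x[3] = 6; x[4] = 8; x[5] = 16; x[6] = 24; x[7] = 16; x[8] = 0; x[9] = 4; x[10] = 16; x[11] = 16; x[12] = 12; x[13] = 24; x[14] = 8; x[15] = 24; x[16] = 0; x[17] = 20; x[18] = 24; x[19] = 24; x[20] = 4; x[21] = 8; x[22] = 12; x[23] = 8; x[24] = 0; x[25] = 16; x[26] = 8; x[27] = 8; x[28] = 20; x[29] = 12; x[30] = 4; x[31] = 12; x[32] = 0; x[33] = 24; x[34] = 12; x[35] = 12; x[36] = 16; x[37] = 4; x[38] = 20; x[39] = 4; x[40] = 0; x[41] = 8; x[42] = 4; x[43] = 4; x[44] = 24; x[45] = 20; x[46] = 16; x[47] = 20; x[48] = 0; x[49] = 12; x[50] = 20; x[51] = 20; x[52] = 8; x[53] = 16.
Since (x[52], x[53]) = (x[4], x[5]) = (8, 16) (two consecutive terms determine the rest), the sequence is eventually periodic: after a pre-period of length 4 it cycles with period 48.

48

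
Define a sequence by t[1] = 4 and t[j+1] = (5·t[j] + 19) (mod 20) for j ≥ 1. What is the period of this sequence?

We have t[1] = 4,  t[2] = 19,  t[3] = 14,  t[4] = 9,  t[5] = 4.
The sequence repeats with period 4.

4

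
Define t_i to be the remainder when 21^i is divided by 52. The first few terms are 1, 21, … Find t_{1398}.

Computing terms: t_0 = 1,  t_1 = 21,  t_2 = 25,  t_3 = 5,  t_4 = 1.
Since t_4 = t_0 = 1, the sequence is periodic with period 4.
So t_{1398} = t_{0 + ((1398-0) mod 4)} = t_2 = 25.

25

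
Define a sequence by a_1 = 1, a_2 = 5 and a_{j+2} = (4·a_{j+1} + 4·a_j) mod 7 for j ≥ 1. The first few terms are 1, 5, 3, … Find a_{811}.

1

Computing terms: a_1 = 1, a_2 = 5, a_3 = 3, a_4 = 4, a_5 = 0, a_6 = 2, a_7 = 1, a_8 = 5.
Since (a_7, a_8) = (a_1, a_2) = (1, 5) (two consecutive terms determine the rest), the sequence is periodic with period 6.
So a_{811} = a_{1 + ((811-1) mod 6)} = a_1 = 1.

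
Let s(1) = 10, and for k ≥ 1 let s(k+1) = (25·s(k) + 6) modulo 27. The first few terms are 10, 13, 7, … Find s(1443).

s(1) = 10, s(2) = 13, s(3) = 7, s(4) = 19, s(5) = 22, s(6) = 16, s(7) = 1, s(8) = 4, s(9) = 25, s(10) = 10.
The sequence repeats with period 9.
(1443 - 1) mod 9 = 2, so s(1443) = s(3) = 7.

7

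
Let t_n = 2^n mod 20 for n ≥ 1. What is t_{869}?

12

t_1 = 2,  t_2 = 4,  t_3 = 8,  t_4 = 16,  t_5 = 12,  t_6 = 4.
Since t_6 = t_2 = 4, the sequence is eventually periodic: after a pre-period of length 1 it cycles with period 4.
For n ≥ 2, t_n depends only on (n - 2) mod 4. (869 - 2) mod 4 = 3, so t_{869} = t_5 = 12.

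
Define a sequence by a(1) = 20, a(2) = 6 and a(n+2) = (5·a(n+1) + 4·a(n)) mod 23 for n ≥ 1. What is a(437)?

17

We have a(1) = 20; a(2) = 6; a(3) = 18; a(4) = 22; a(5) = 21; a(6) = 9; a(7) = 14; a(8) = 14; a(9) = 11; a(10) = 19; a(11) = 1; a(12) = 12; a(13) = 18; a(14) = 0; a(15) = 3; a(16) = 15; a(17) = 18; a(18) = 12; a(19) = 17; a(20) = 18; a(21) = 20; a(22) = 11; a(23) = 20; a(24) = 6.
Since (a(23), a(24)) = (a(1), a(2)) = (20, 6) (two consecutive terms determine the rest), the sequence is periodic with period 22.
So a(437) = a(1 + ((437-1) mod 22)) = a(19) = 17.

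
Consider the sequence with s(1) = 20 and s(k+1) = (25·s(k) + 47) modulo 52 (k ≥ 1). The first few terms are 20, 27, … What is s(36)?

1

We have s(1) = 20; s(2) = 27; s(3) = 46; s(4) = 1; s(5) = 20.
Since s(5) = s(1) = 20, the sequence is periodic with period 4.
(36 - 1) mod 4 = 3, so s(36) = s(4) = 1.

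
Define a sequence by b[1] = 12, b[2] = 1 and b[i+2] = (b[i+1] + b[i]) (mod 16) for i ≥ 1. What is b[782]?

9

Computing terms: b[1] = 12, b[2] = 1, b[3] = 13, b[4] = 14, b[5] = 11, b[6] = 9, b[7] = 4, b[8] = 13, b[9] = 1, b[10] = 14, b[11] = 15, b[12] = 13, b[13] = 12, b[14] = 9, b[15] = 5, b[16] = 14, b[17] = 3, b[18] = 1, b[19] = 4, b[20] = 5, b[21] = 9, b[22] = 14, b[23] = 7, b[24] = 5, b[25] = 12, b[26] = 1.
Since (b[25], b[26]) = (b[1], b[2]) = (12, 1) (two consecutive terms determine the rest), the sequence is periodic with period 24.
(782 - 1) mod 24 = 13, so b[782] = b[14] = 9.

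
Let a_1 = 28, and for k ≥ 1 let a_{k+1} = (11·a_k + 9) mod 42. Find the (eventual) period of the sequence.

We have a_1 = 28, a_2 = 23, a_3 = 10, a_4 = 35, a_5 = 16, a_6 = 17, a_7 = 28.
The sequence repeats with period 6.

6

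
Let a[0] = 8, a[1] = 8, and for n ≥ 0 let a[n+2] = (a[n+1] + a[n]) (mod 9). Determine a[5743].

Computing terms: a[0] = 8; a[1] = 8; a[2] = 7; a[3] = 6; a[4] = 4; a[5] = 1; a[6] = 5; a[7] = 6; a[8] = 2; a[9] = 8; a[10] = 1; a[11] = 0; a[12] = 1; a[13] = 1; a[14] = 2; a[15] = 3; a[16] = 5; a[17] = 8; a[18] = 4; a[19] = 3; a[20] = 7; a[21] = 1; a[22] = 8; a[23] = 0; a[24] = 8; a[25] = 8.
Since (a[24], a[25]) = (a[0], a[1]) = (8, 8) (two consecutive terms determine the rest), the sequence is periodic with period 24.
So a[5743] = a[0 + ((5743-0) mod 24)] = a[7] = 6.

6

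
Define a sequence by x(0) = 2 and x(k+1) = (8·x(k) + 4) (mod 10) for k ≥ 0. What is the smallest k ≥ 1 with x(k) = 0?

Listing terms: x(0) = 2, x(1) = 0, x(2) = 4, x(3) = 6, x(4) = 2.
Since x(4) = x(0) = 2, the sequence is periodic with period 4.
The value 0 first appears (with k ≥ 1) at x(1).

1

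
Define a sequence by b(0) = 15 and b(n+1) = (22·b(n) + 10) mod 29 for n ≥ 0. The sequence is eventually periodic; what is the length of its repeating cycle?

14

b(0) = 15,  b(1) = 21,  b(2) = 8,  b(3) = 12,  b(4) = 13,  b(5) = 6,  b(6) = 26,  b(7) = 2,  b(8) = 25,  b(9) = 9,  b(10) = 5,  b(11) = 4,  b(12) = 11,  b(13) = 20,  b(14) = 15.
The sequence repeats with period 14.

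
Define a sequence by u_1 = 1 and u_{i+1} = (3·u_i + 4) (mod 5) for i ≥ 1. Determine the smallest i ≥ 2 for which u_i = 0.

3

Computing terms: u_1 = 1,  u_2 = 2,  u_3 = 0,  u_4 = 4,  u_5 = 1.
Since u_5 = u_1 = 1, the sequence is periodic with period 4.
The value 0 first appears (with i ≥ 2) at u_3.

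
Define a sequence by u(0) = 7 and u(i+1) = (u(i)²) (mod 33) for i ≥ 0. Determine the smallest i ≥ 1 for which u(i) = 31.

u(0) = 7, u(1) = 16, u(2) = 25, u(3) = 31, u(4) = 4, u(5) = 16.
Since u(5) = u(1) = 16, the sequence is eventually periodic: after a pre-period of length 1 it cycles with period 4.
The value 31 first appears (with i ≥ 1) at u(3).

3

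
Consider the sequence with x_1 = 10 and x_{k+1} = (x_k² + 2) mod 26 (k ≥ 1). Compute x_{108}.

We have x_1 = 10, x_2 = 24, x_3 = 6, x_4 = 12, x_5 = 16, x_6 = 24.
Since x_6 = x_2 = 24, the sequence is eventually periodic: after a pre-period of length 1 it cycles with period 4.
For k ≥ 2, x_k depends only on (k - 2) mod 4. (108 - 2) mod 4 = 2, so x_{108} = x_4 = 12.

12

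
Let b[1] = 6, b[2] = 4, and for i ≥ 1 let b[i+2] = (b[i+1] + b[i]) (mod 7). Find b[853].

Listing terms: b[1] = 6; b[2] = 4; b[3] = 3; b[4] = 0; b[5] = 3; b[6] = 3; b[7] = 6; b[8] = 2; b[9] = 1; b[10] = 3; b[11] = 4; b[12] = 0; b[13] = 4; b[14] = 4; b[15] = 1; b[16] = 5; b[17] = 6; b[18] = 4.
Since (b[17], b[18]) = (b[1], b[2]) = (6, 4) (two consecutive terms determine the rest), the sequence is periodic with period 16.
So b[853] = b[1 + ((853-1) mod 16)] = b[5] = 3.

3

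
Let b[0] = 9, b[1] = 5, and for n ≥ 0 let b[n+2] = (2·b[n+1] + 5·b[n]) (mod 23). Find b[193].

Listing terms: b[0] = 9,  b[1] = 5,  b[2] = 9,  b[3] = 20,  b[4] = 16,  b[5] = 17,  b[6] = 22,  b[7] = 14,  b[8] = 0,  b[9] = 1,  b[10] = 2,  b[11] = 9,  b[12] = 5.
The sequence repeats with period 11.
So b[193] = b[0 + ((193-0) mod 11)] = b[6] = 22.

22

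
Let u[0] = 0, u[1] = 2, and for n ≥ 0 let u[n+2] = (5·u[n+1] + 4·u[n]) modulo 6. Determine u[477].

We have u[0] = 0, u[1] = 2, u[2] = 4, u[3] = 4, u[4] = 0, u[5] = 4, u[6] = 2, u[7] = 2, u[8] = 0, u[9] = 2.
Since (u[8], u[9]) = (u[0], u[1]) = (0, 2) (two consecutive terms determine the rest), the sequence is periodic with period 8.
So u[477] = u[0 + ((477-0) mod 8)] = u[5] = 4.

4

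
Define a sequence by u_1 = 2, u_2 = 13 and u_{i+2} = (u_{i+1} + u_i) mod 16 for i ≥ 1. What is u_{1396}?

We have u_1 = 2, u_2 = 13, u_3 = 15, u_4 = 12, u_5 = 11, u_6 = 7, u_7 = 2, u_8 = 9, u_9 = 11, u_{10} = 4, u_{11} = 15, u_{12} = 3, u_{13} = 2, u_{14} = 5, u_{15} = 7, u_{16} = 12, u_{17} = 3, u_{18} = 15, u_{19} = 2, u_{20} = 1, u_{21} = 3, u_{22} = 4, u_{23} = 7, u_{24} = 11, u_{25} = 2, u_{26} = 13.
The sequence repeats with period 24.
So u_{1396} = u_{1 + ((1396-1) mod 24)} = u_4 = 12.

12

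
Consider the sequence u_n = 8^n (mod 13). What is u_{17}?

We have u_1 = 8; u_2 = 12; u_3 = 5; u_4 = 1; u_5 = 8.
The sequence repeats with period 4.
So u_{17} = u_{1 + ((17-1) mod 4)} = u_1 = 8.

8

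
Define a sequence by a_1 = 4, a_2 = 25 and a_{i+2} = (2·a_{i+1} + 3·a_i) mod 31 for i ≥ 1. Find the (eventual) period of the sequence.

30

Computing terms: a_1 = 4; a_2 = 25; a_3 = 0; a_4 = 13; a_5 = 26; a_6 = 29; a_7 = 12; a_8 = 18; a_9 = 10; a_{10} = 12; a_{11} = 23; a_{12} = 20; a_{13} = 16; a_{14} = 30; a_{15} = 15; a_{16} = 27; a_{17} = 6; a_{18} = 0; a_{19} = 18; a_{20} = 5; a_{21} = 2; a_{22} = 19; a_{23} = 13; a_{24} = 21; a_{25} = 19; a_{26} = 8; a_{27} = 11; a_{28} = 15; a_{29} = 1; a_{30} = 16; a_{31} = 4; a_{32} = 25.
The sequence repeats with period 30.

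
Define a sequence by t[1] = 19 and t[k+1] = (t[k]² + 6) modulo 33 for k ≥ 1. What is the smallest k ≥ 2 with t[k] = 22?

t[1] = 19, t[2] = 4, t[3] = 22, t[4] = 28, t[5] = 31, t[6] = 10, t[7] = 7, t[8] = 22.
Since t[8] = t[3] = 22, the sequence is eventually periodic: after a pre-period of length 2 it cycles with period 5.
The value 22 first appears (with k ≥ 2) at t[3].

3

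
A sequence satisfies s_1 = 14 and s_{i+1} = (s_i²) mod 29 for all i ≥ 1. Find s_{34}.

23

s_1 = 14,  s_2 = 22,  s_3 = 20,  s_4 = 23,  s_5 = 7,  s_6 = 20.
Since s_6 = s_3 = 20, the sequence is eventually periodic: after a pre-period of length 2 it cycles with period 3.
For i ≥ 3, s_i depends only on (i - 3) mod 3. (34 - 3) mod 3 = 1, so s_{34} = s_4 = 23.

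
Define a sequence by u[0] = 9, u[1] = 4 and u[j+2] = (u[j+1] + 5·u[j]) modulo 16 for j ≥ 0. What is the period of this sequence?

24

Computing terms: u[0] = 9; u[1] = 4; u[2] = 1; u[3] = 5; u[4] = 10; u[5] = 3; u[6] = 5; u[7] = 4; u[8] = 13; u[9] = 1; u[10] = 2; u[11] = 7; u[12] = 1; u[13] = 4; u[14] = 9; u[15] = 13; u[16] = 10; u[17] = 11; u[18] = 13; u[19] = 4; u[20] = 5; u[21] = 9; u[22] = 2; u[23] = 15; u[24] = 9; u[25] = 4.
Since (u[24], u[25]) = (u[0], u[1]) = (9, 4) (two consecutive terms determine the rest), the sequence is periodic with period 24.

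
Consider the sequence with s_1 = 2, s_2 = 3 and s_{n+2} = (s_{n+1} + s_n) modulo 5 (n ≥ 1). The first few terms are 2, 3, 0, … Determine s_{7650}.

4

s_1 = 2,  s_2 = 3,  s_3 = 0,  s_4 = 3,  s_5 = 3,  s_6 = 1,  s_7 = 4,  s_8 = 0,  s_9 = 4,  s_{10} = 4,  s_{11} = 3,  s_{12} = 2,  s_{13} = 0,  s_{14} = 2,  s_{15} = 2,  s_{16} = 4,  s_{17} = 1,  s_{18} = 0,  s_{19} = 1,  s_{20} = 1,  s_{21} = 2,  s_{22} = 3.
Since (s_{21}, s_{22}) = (s_1, s_2) = (2, 3) (two consecutive terms determine the rest), the sequence is periodic with period 20.
So s_{7650} = s_{1 + ((7650-1) mod 20)} = s_{10} = 4.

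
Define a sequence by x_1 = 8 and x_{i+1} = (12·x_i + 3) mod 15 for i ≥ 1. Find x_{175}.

Computing terms: x_1 = 8,  x_2 = 9,  x_3 = 6,  x_4 = 0,  x_5 = 3,  x_6 = 9.
Since x_6 = x_2 = 9, the sequence is eventually periodic: after a pre-period of length 1 it cycles with period 4.
For i ≥ 2, x_i depends only on (i - 2) mod 4. (175 - 2) mod 4 = 1, so x_{175} = x_3 = 6.

6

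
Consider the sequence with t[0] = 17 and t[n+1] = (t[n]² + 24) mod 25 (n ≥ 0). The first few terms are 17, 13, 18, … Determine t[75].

8

t[0] = 17, t[1] = 13, t[2] = 18, t[3] = 23, t[4] = 3, t[5] = 8, t[6] = 13.
Since t[6] = t[1] = 13, the sequence is eventually periodic: after a pre-period of length 1 it cycles with period 5.
For n ≥ 1, t[n] depends only on (n - 1) mod 5. (75 - 1) mod 5 = 4, so t[75] = t[5] = 8.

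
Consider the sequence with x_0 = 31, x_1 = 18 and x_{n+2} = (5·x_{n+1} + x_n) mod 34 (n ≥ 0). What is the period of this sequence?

36

Computing terms: x_0 = 31, x_1 = 18, x_2 = 19, x_3 = 11, x_4 = 6, x_5 = 7, x_6 = 7, x_7 = 8, x_8 = 13, x_9 = 5, x_{10} = 4, x_{11} = 25, x_{12} = 27, x_{13} = 24, x_{14} = 11, x_{15} = 11, x_{16} = 32, x_{17} = 1, x_{18} = 3, x_{19} = 16, x_{20} = 15, x_{21} = 23, x_{22} = 28, x_{23} = 27, x_{24} = 27, x_{25} = 26, x_{26} = 21, x_{27} = 29, x_{28} = 30, x_{29} = 9, x_{30} = 7, x_{31} = 10, x_{32} = 23, x_{33} = 23, x_{34} = 2, x_{35} = 33, x_{36} = 31, x_{37} = 18.
The sequence repeats with period 36.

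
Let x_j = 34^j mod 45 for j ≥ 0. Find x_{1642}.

16

x_0 = 1,  x_1 = 34,  x_2 = 31,  x_3 = 19,  x_4 = 16,  x_5 = 4,  x_6 = 1.
Since x_6 = x_0 = 1, the sequence is periodic with period 6.
So x_{1642} = x_{0 + ((1642-0) mod 6)} = x_4 = 16.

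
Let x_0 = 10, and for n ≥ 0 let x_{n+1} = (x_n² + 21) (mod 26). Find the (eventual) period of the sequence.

Listing terms: x_0 = 10; x_1 = 17; x_2 = 24; x_3 = 25; x_4 = 22; x_5 = 11; x_6 = 12; x_7 = 9; x_8 = 24.
Since x_8 = x_2 = 24, the sequence is eventually periodic: after a pre-period of length 2 it cycles with period 6.

6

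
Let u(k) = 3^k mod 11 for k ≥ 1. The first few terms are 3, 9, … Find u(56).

Computing terms: u(1) = 3, u(2) = 9, u(3) = 5, u(4) = 4, u(5) = 1, u(6) = 3.
Since u(6) = u(1) = 3, the sequence is periodic with period 5.
(56 - 1) mod 5 = 0, so u(56) = u(1) = 3.

3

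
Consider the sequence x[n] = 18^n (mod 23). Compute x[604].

9

Computing terms: x[0] = 1, x[1] = 18, x[2] = 2, x[3] = 13, x[4] = 4, x[5] = 3, x[6] = 8, x[7] = 6, x[8] = 16, x[9] = 12, x[10] = 9, x[11] = 1.
Since x[11] = x[0] = 1, the sequence is periodic with period 11.
(604 - 0) mod 11 = 10, so x[604] = x[10] = 9.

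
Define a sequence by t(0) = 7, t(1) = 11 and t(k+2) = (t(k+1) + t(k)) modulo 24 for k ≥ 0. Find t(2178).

3

Listing terms: t(0) = 7, t(1) = 11, t(2) = 18, t(3) = 5, t(4) = 23, t(5) = 4, t(6) = 3, t(7) = 7, t(8) = 10, t(9) = 17, t(10) = 3, t(11) = 20, t(12) = 23, t(13) = 19, t(14) = 18, t(15) = 13, t(16) = 7, t(17) = 20, t(18) = 3, t(19) = 23, t(20) = 2, t(21) = 1, t(22) = 3, t(23) = 4, t(24) = 7, t(25) = 11.
The sequence repeats with period 24.
So t(2178) = t(0 + ((2178-0) mod 24)) = t(18) = 3.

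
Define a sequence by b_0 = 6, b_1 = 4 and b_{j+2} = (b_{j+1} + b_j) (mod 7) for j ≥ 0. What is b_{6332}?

4

b_0 = 6,  b_1 = 4,  b_2 = 3,  b_3 = 0,  b_4 = 3,  b_5 = 3,  b_6 = 6,  b_7 = 2,  b_8 = 1,  b_9 = 3,  b_{10} = 4,  b_{11} = 0,  b_{12} = 4,  b_{13} = 4,  b_{14} = 1,  b_{15} = 5,  b_{16} = 6,  b_{17} = 4.
Since (b_{16}, b_{17}) = (b_0, b_1) = (6, 4) (two consecutive terms determine the rest), the sequence is periodic with period 16.
So b_{6332} = b_{0 + ((6332-0) mod 16)} = b_{12} = 4.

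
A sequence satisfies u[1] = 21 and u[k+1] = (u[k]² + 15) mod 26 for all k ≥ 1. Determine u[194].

u[1] = 21,  u[2] = 14,  u[3] = 3,  u[4] = 24,  u[5] = 19,  u[6] = 12,  u[7] = 3.
Since u[7] = u[3] = 3, the sequence is eventually periodic: after a pre-period of length 2 it cycles with period 4.
For k ≥ 3, u[k] depends only on (k - 3) mod 4. (194 - 3) mod 4 = 3, so u[194] = u[6] = 12.

12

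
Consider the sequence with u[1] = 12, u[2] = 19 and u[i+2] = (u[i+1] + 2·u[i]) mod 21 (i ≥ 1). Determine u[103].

We have u[1] = 12; u[2] = 19; u[3] = 1; u[4] = 18; u[5] = 20; u[6] = 14; u[7] = 12; u[8] = 19.
The sequence repeats with period 6.
So u[103] = u[1 + ((103-1) mod 6)] = u[1] = 12.

12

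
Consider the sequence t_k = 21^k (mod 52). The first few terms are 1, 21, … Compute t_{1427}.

t_0 = 1, t_1 = 21, t_2 = 25, t_3 = 5, t_4 = 1.
Since t_4 = t_0 = 1, the sequence is periodic with period 4.
(1427 - 0) mod 4 = 3, so t_{1427} = t_3 = 5.

5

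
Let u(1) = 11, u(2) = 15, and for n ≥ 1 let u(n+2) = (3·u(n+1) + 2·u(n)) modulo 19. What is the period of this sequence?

18

Computing terms: u(1) = 11; u(2) = 15; u(3) = 10; u(4) = 3; u(5) = 10; u(6) = 17; u(7) = 14; u(8) = 0; u(9) = 9; u(10) = 8; u(11) = 4; u(12) = 9; u(13) = 16; u(14) = 9; u(15) = 2; u(16) = 5; u(17) = 0; u(18) = 10; u(19) = 11; u(20) = 15.
Since (u(19), u(20)) = (u(1), u(2)) = (11, 15) (two consecutive terms determine the rest), the sequence is periodic with period 18.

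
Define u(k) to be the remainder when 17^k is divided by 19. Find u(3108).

Computing terms: u(0) = 1; u(1) = 17; u(2) = 4; u(3) = 11; u(4) = 16; u(5) = 6; u(6) = 7; u(7) = 5; u(8) = 9; u(9) = 1.
Since u(9) = u(0) = 1, the sequence is periodic with period 9.
So u(3108) = u(0 + ((3108-0) mod 9)) = u(3) = 11.

11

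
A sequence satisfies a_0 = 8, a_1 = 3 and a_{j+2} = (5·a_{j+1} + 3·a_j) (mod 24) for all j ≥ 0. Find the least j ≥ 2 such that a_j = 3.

a_0 = 8; a_1 = 3; a_2 = 15; a_3 = 12; a_4 = 9; a_5 = 9; a_6 = 0; a_7 = 3; a_8 = 15.
Since (a_7, a_8) = (a_1, a_2) = (3, 15) (two consecutive terms determine the rest), the sequence is eventually periodic: after a pre-period of length 1 it cycles with period 6.
The value 3 next appears (with j ≥ 2) at a_7.

7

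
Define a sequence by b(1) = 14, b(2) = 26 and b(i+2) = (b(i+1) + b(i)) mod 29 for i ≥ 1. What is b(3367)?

Listing terms: b(1) = 14,  b(2) = 26,  b(3) = 11,  b(4) = 8,  b(5) = 19,  b(6) = 27,  b(7) = 17,  b(8) = 15,  b(9) = 3,  b(10) = 18,  b(11) = 21,  b(12) = 10,  b(13) = 2,  b(14) = 12,  b(15) = 14,  b(16) = 26.
Since (b(15), b(16)) = (b(1), b(2)) = (14, 26) (two consecutive terms determine the rest), the sequence is periodic with period 14.
So b(3367) = b(1 + ((3367-1) mod 14)) = b(7) = 17.

17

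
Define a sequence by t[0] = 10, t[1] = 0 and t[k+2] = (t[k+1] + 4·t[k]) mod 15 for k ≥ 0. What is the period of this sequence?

Listing terms: t[0] = 10, t[1] = 0, t[2] = 10, t[3] = 10, t[4] = 5, t[5] = 0, t[6] = 5, t[7] = 5, t[8] = 10, t[9] = 0.
Since (t[8], t[9]) = (t[0], t[1]) = (10, 0) (two consecutive terms determine the rest), the sequence is periodic with period 8.

8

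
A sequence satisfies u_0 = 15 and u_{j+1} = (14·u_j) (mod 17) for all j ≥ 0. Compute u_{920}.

We have u_0 = 15, u_1 = 6, u_2 = 16, u_3 = 3, u_4 = 8, u_5 = 10, u_6 = 4, u_7 = 5, u_8 = 2, u_9 = 11, u_{10} = 1, u_{11} = 14, u_{12} = 9, u_{13} = 7, u_{14} = 13, u_{15} = 12, u_{16} = 15.
The sequence repeats with period 16.
So u_{920} = u_{0 + ((920-0) mod 16)} = u_8 = 2.

2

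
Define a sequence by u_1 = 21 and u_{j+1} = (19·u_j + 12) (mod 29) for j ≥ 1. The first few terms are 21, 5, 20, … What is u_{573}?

17

Computing terms: u_1 = 21; u_2 = 5; u_3 = 20; u_4 = 15; u_5 = 7; u_6 = 0; u_7 = 12; u_8 = 8; u_9 = 19; u_{10} = 25; u_{11} = 23; u_{12} = 14; u_{13} = 17; u_{14} = 16; u_{15} = 26; u_{16} = 13; u_{17} = 27; u_{18} = 3; u_{19} = 11; u_{20} = 18; u_{21} = 6; u_{22} = 10; u_{23} = 28; u_{24} = 22; u_{25} = 24; u_{26} = 4; u_{27} = 1; u_{28} = 2; u_{29} = 21.
Since u_{29} = u_1 = 21, the sequence is periodic with period 28.
So u_{573} = u_{1 + ((573-1) mod 28)} = u_{13} = 17.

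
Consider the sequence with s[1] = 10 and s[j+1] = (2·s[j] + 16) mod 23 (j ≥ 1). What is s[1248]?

9

We have s[1] = 10; s[2] = 13; s[3] = 19; s[4] = 8; s[5] = 9; s[6] = 11; s[7] = 15; s[8] = 0; s[9] = 16; s[10] = 2; s[11] = 20; s[12] = 10.
Since s[12] = s[1] = 10, the sequence is periodic with period 11.
(1248 - 1) mod 11 = 4, so s[1248] = s[5] = 9.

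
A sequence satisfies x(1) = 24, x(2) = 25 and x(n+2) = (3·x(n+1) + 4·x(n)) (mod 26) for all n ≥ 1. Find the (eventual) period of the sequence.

6

Computing terms: x(1) = 24, x(2) = 25, x(3) = 15, x(4) = 15, x(5) = 1, x(6) = 11, x(7) = 11, x(8) = 25, x(9) = 15.
Since (x(8), x(9)) = (x(2), x(3)) = (25, 15) (two consecutive terms determine the rest), the sequence is eventually periodic: after a pre-period of length 1 it cycles with period 6.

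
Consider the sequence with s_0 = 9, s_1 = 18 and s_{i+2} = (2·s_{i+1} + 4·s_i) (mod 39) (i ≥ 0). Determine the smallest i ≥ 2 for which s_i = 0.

Listing terms: s_0 = 9,  s_1 = 18,  s_2 = 33,  s_3 = 21,  s_4 = 18,  s_5 = 3,  s_6 = 0,  s_7 = 12,  s_8 = 24,  s_9 = 18,  s_{10} = 15,  s_{11} = 24,  s_{12} = 30,  s_{13} = 0,  s_{14} = 3,  s_{15} = 6,  s_{16} = 24,  s_{17} = 33,  s_{18} = 6,  s_{19} = 27,  s_{20} = 0,  s_{21} = 30,  s_{22} = 21,  s_{23} = 6,  s_{24} = 18,  s_{25} = 21,  s_{26} = 36,  s_{27} = 0,  s_{28} = 27,  s_{29} = 15,  s_{30} = 21,  s_{31} = 24,  s_{32} = 15,  s_{33} = 9,  s_{34} = 0,  s_{35} = 36,  s_{36} = 33,  s_{37} = 15,  s_{38} = 6,  s_{39} = 33,  s_{40} = 12,  s_{41} = 0,  s_{42} = 9,  s_{43} = 18.
The sequence repeats with period 42.
The value 0 first appears (with i ≥ 2) at s_6.

6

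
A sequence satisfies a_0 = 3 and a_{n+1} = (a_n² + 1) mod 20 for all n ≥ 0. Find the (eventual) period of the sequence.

6

We have a_0 = 3,  a_1 = 10,  a_2 = 1,  a_3 = 2,  a_4 = 5,  a_5 = 6,  a_6 = 17,  a_7 = 10.
Since a_7 = a_1 = 10, the sequence is eventually periodic: after a pre-period of length 1 it cycles with period 6.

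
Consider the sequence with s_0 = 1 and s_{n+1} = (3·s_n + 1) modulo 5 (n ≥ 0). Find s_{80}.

s_0 = 1,  s_1 = 4,  s_2 = 3,  s_3 = 0,  s_4 = 1.
Since s_4 = s_0 = 1, the sequence is periodic with period 4.
(80 - 0) mod 4 = 0, so s_{80} = s_0 = 1.

1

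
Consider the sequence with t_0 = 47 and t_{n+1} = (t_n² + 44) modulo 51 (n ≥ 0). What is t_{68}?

11

t_0 = 47; t_1 = 9; t_2 = 23; t_3 = 12; t_4 = 35; t_5 = 45; t_6 = 29; t_7 = 18; t_8 = 11; t_9 = 12.
Since t_9 = t_3 = 12, the sequence is eventually periodic: after a pre-period of length 3 it cycles with period 6.
For n ≥ 3, t_n depends only on (n - 3) mod 6. (68 - 3) mod 6 = 5, so t_{68} = t_8 = 11.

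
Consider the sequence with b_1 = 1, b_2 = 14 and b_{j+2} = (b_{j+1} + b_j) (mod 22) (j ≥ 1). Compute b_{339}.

b_1 = 1; b_2 = 14; b_3 = 15; b_4 = 7; b_5 = 0; b_6 = 7; b_7 = 7; b_8 = 14; b_9 = 21; b_{10} = 13; b_{11} = 12; b_{12} = 3; b_{13} = 15; b_{14} = 18; b_{15} = 11; b_{16} = 7; b_{17} = 18; b_{18} = 3; b_{19} = 21; b_{20} = 2; b_{21} = 1; b_{22} = 3; b_{23} = 4; b_{24} = 7; b_{25} = 11; b_{26} = 18; b_{27} = 7; b_{28} = 3; b_{29} = 10; b_{30} = 13; b_{31} = 1; b_{32} = 14.
The sequence repeats with period 30.
(339 - 1) mod 30 = 8, so b_{339} = b_9 = 21.

21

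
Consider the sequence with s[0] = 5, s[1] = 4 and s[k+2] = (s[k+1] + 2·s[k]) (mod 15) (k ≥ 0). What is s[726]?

We have s[0] = 5,  s[1] = 4,  s[2] = 14,  s[3] = 7,  s[4] = 5,  s[5] = 4.
The sequence repeats with period 4.
So s[726] = s[0 + ((726-0) mod 4)] = s[2] = 14.

14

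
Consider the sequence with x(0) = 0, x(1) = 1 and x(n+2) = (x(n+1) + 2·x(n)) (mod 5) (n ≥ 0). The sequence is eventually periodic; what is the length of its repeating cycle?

Listing terms: x(0) = 0; x(1) = 1; x(2) = 1; x(3) = 3; x(4) = 0; x(5) = 1.
Since (x(4), x(5)) = (x(0), x(1)) = (0, 1) (two consecutive terms determine the rest), the sequence is periodic with period 4.

4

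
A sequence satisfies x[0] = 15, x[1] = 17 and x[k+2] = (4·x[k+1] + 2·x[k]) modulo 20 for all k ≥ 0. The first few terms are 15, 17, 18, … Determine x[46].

8

Computing terms: x[0] = 15; x[1] = 17; x[2] = 18; x[3] = 6; x[4] = 0; x[5] = 12; x[6] = 8; x[7] = 16; x[8] = 0; x[9] = 12.
Since (x[8], x[9]) = (x[4], x[5]) = (0, 12) (two consecutive terms determine the rest), the sequence is eventually periodic: after a pre-period of length 4 it cycles with period 4.
For k ≥ 4, x[k] depends only on (k - 4) mod 4. (46 - 4) mod 4 = 2, so x[46] = x[6] = 8.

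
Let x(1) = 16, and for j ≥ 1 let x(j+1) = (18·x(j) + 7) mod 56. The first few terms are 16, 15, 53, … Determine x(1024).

9

We have x(1) = 16, x(2) = 15, x(3) = 53, x(4) = 9, x(5) = 1, x(6) = 25, x(7) = 9.
Since x(7) = x(4) = 9, the sequence is eventually periodic: after a pre-period of length 3 it cycles with period 3.
For j ≥ 4, x(j) depends only on (j - 4) mod 3. (1024 - 4) mod 3 = 0, so x(1024) = x(4) = 9.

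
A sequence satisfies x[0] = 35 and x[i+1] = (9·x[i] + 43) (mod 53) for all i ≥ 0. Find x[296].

12

We have x[0] = 35,  x[1] = 40,  x[2] = 32,  x[3] = 13,  x[4] = 1,  x[5] = 52,  x[6] = 34,  x[7] = 31,  x[8] = 4,  x[9] = 26,  x[10] = 12,  x[11] = 45,  x[12] = 24,  x[13] = 47,  x[14] = 42,  x[15] = 50,  x[16] = 16,  x[17] = 28,  x[18] = 30,  x[19] = 48,  x[20] = 51,  x[21] = 25,  x[22] = 3,  x[23] = 17,  x[24] = 37,  x[25] = 5,  x[26] = 35.
Since x[26] = x[0] = 35, the sequence is periodic with period 26.
(296 - 0) mod 26 = 10, so x[296] = x[10] = 12.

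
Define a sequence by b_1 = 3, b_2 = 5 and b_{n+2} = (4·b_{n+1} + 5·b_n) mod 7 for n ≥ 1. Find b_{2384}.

5

b_1 = 3, b_2 = 5, b_3 = 0, b_4 = 4, b_5 = 2, b_6 = 0, b_7 = 3, b_8 = 5.
The sequence repeats with period 6.
(2384 - 1) mod 6 = 1, so b_{2384} = b_2 = 5.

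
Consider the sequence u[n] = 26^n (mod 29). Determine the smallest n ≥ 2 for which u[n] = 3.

15

u[1] = 26, u[2] = 9, u[3] = 2, u[4] = 23, u[5] = 18, u[6] = 4, u[7] = 17, u[8] = 7, u[9] = 8, u[10] = 5, u[11] = 14, u[12] = 16, u[13] = 10, u[14] = 28, u[15] = 3, u[16] = 20, u[17] = 27, u[18] = 6, u[19] = 11, u[20] = 25, u[21] = 12, u[22] = 22, u[23] = 21, u[24] = 24, u[25] = 15, u[26] = 13, u[27] = 19, u[28] = 1, u[29] = 26.
The sequence repeats with period 28.
The value 3 first appears (with n ≥ 2) at u[15].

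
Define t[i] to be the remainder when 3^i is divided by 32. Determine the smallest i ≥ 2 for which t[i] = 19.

Listing terms: t[1] = 3, t[2] = 9, t[3] = 27, t[4] = 17, t[5] = 19, t[6] = 25, t[7] = 11, t[8] = 1, t[9] = 3.
Since t[9] = t[1] = 3, the sequence is periodic with period 8.
The value 19 first appears (with i ≥ 2) at t[5].

5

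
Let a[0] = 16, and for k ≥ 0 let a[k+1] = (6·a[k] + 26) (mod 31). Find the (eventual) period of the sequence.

Listing terms: a[0] = 16; a[1] = 29; a[2] = 14; a[3] = 17; a[4] = 4; a[5] = 19; a[6] = 16.
The sequence repeats with period 6.

6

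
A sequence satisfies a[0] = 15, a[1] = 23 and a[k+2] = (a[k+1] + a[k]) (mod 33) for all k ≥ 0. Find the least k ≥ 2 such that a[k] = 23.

a[0] = 15, a[1] = 23, a[2] = 5, a[3] = 28, a[4] = 0, a[5] = 28, a[6] = 28, a[7] = 23, a[8] = 18, a[9] = 8, a[10] = 26, a[11] = 1, a[12] = 27, a[13] = 28, a[14] = 22, a[15] = 17, a[16] = 6, a[17] = 23, a[18] = 29, a[19] = 19, a[20] = 15, a[21] = 1, a[22] = 16, a[23] = 17, a[24] = 0, a[25] = 17, a[26] = 17, a[27] = 1, a[28] = 18, a[29] = 19, a[30] = 4, a[31] = 23, a[32] = 27, a[33] = 17, a[34] = 11, a[35] = 28, a[36] = 6, a[37] = 1, a[38] = 7, a[39] = 8, a[40] = 15, a[41] = 23.
The sequence repeats with period 40.
The value 23 first appears (with k ≥ 2) at a[7].

7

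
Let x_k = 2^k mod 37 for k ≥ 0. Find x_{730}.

25

Listing terms: x_0 = 1; x_1 = 2; x_2 = 4; x_3 = 8; x_4 = 16; x_5 = 32; x_6 = 27; x_7 = 17; x_8 = 34; x_9 = 31; x_{10} = 25; x_{11} = 13; x_{12} = 26; x_{13} = 15; x_{14} = 30; x_{15} = 23; x_{16} = 9; x_{17} = 18; x_{18} = 36; x_{19} = 35; x_{20} = 33; x_{21} = 29; x_{22} = 21; x_{23} = 5; x_{24} = 10; x_{25} = 20; x_{26} = 3; x_{27} = 6; x_{28} = 12; x_{29} = 24; x_{30} = 11; x_{31} = 22; x_{32} = 7; x_{33} = 14; x_{34} = 28; x_{35} = 19; x_{36} = 1.
Since x_{36} = x_0 = 1, the sequence is periodic with period 36.
So x_{730} = x_{0 + ((730-0) mod 36)} = x_{10} = 25.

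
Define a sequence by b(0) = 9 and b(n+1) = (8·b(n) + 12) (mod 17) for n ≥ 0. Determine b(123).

We have b(0) = 9,  b(1) = 16,  b(2) = 4,  b(3) = 10,  b(4) = 7,  b(5) = 0,  b(6) = 12,  b(7) = 6,  b(8) = 9.
Since b(8) = b(0) = 9, the sequence is periodic with period 8.
So b(123) = b(0 + ((123-0) mod 8)) = b(3) = 10.

10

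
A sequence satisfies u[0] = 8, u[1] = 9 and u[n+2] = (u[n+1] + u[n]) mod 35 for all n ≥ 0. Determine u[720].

8

u[0] = 8; u[1] = 9; u[2] = 17; u[3] = 26; u[4] = 8; u[5] = 34; u[6] = 7; u[7] = 6; u[8] = 13; u[9] = 19; u[10] = 32; u[11] = 16; u[12] = 13; u[13] = 29; u[14] = 7; u[15] = 1; u[16] = 8; u[17] = 9.
Since (u[16], u[17]) = (u[0], u[1]) = (8, 9) (two consecutive terms determine the rest), the sequence is periodic with period 16.
(720 - 0) mod 16 = 0, so u[720] = u[0] = 8.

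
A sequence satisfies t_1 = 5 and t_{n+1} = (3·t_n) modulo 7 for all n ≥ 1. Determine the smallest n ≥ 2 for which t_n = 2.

Computing terms: t_1 = 5; t_2 = 1; t_3 = 3; t_4 = 2; t_5 = 6; t_6 = 4; t_7 = 5.
The sequence repeats with period 6.
The value 2 first appears (with n ≥ 2) at t_4.

4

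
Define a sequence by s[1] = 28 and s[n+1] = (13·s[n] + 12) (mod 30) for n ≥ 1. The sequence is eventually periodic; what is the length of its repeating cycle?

s[1] = 28,  s[2] = 16,  s[3] = 10,  s[4] = 22,  s[5] = 28.
The sequence repeats with period 4.

4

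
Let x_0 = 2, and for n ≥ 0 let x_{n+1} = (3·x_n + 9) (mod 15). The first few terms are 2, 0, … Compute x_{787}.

6

We have x_0 = 2,  x_1 = 0,  x_2 = 9,  x_3 = 6,  x_4 = 12,  x_5 = 0.
Since x_5 = x_1 = 0, the sequence is eventually periodic: after a pre-period of length 1 it cycles with period 4.
For n ≥ 1, x_n depends only on (n - 1) mod 4. (787 - 1) mod 4 = 2, so x_{787} = x_3 = 6.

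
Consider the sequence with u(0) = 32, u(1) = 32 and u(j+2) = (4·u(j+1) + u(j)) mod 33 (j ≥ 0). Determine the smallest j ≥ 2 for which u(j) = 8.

25

Computing terms: u(0) = 32,  u(1) = 32,  u(2) = 28,  u(3) = 12,  u(4) = 10,  u(5) = 19,  u(6) = 20,  u(7) = 0,  u(8) = 20,  u(9) = 14,  u(10) = 10,  u(11) = 21,  u(12) = 28,  u(13) = 1,  u(14) = 32,  u(15) = 30,  u(16) = 20,  u(17) = 11,  u(18) = 31,  u(19) = 3,  u(20) = 10,  u(21) = 10,  u(22) = 17,  u(23) = 12,  u(24) = 32,  u(25) = 8,  u(26) = 31,  u(27) = 0,  u(28) = 31,  u(29) = 25,  u(30) = 32,  u(31) = 21,  u(32) = 17,  u(33) = 23,  u(34) = 10,  u(35) = 30,  u(36) = 31,  u(37) = 22,  u(38) = 20,  u(39) = 3,  u(40) = 32,  u(41) = 32.
The sequence repeats with period 40.
The value 8 first appears (with j ≥ 2) at u(25).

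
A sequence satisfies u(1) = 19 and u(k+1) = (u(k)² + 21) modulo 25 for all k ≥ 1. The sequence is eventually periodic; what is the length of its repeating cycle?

u(1) = 19, u(2) = 7, u(3) = 20, u(4) = 21, u(5) = 12, u(6) = 15, u(7) = 21.
Since u(7) = u(4) = 21, the sequence is eventually periodic: after a pre-period of length 3 it cycles with period 3.

3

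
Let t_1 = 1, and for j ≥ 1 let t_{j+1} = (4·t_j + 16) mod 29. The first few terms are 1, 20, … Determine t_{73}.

9

We have t_1 = 1,  t_2 = 20,  t_3 = 9,  t_4 = 23,  t_5 = 21,  t_6 = 13,  t_7 = 10,  t_8 = 27,  t_9 = 8,  t_{10} = 19,  t_{11} = 5,  t_{12} = 7,  t_{13} = 15,  t_{14} = 18,  t_{15} = 1.
Since t_{15} = t_1 = 1, the sequence is periodic with period 14.
So t_{73} = t_{1 + ((73-1) mod 14)} = t_3 = 9.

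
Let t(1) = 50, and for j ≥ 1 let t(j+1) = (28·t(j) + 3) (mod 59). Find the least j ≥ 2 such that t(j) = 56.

26

t(1) = 50,  t(2) = 46,  t(3) = 52,  t(4) = 43,  t(5) = 27,  t(6) = 51,  t(7) = 15,  t(8) = 10,  t(9) = 47,  t(10) = 21,  t(11) = 1,  t(12) = 31,  t(13) = 45,  t(14) = 24,  t(15) = 26,  t(16) = 23,  t(17) = 57,  t(18) = 6,  t(19) = 53,  t(20) = 12,  t(21) = 44,  t(22) = 55,  t(23) = 9,  t(24) = 19,  t(25) = 4,  t(26) = 56,  t(27) = 37,  t(28) = 36,  t(29) = 8,  t(30) = 50.
Since t(30) = t(1) = 50, the sequence is periodic with period 29.
The value 56 first appears (with j ≥ 2) at t(26).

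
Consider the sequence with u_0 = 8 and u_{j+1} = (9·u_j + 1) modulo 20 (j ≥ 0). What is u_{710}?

18

Listing terms: u_0 = 8; u_1 = 13; u_2 = 18; u_3 = 3; u_4 = 8.
The sequence repeats with period 4.
So u_{710} = u_{0 + ((710-0) mod 4)} = u_2 = 18.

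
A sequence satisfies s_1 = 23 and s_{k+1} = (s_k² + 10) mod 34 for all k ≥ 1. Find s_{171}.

s_1 = 23, s_2 = 29, s_3 = 1, s_4 = 11, s_5 = 29.
Since s_5 = s_2 = 29, the sequence is eventually periodic: after a pre-period of length 1 it cycles with period 3.
For k ≥ 2, s_k depends only on (k - 2) mod 3. (171 - 2) mod 3 = 1, so s_{171} = s_3 = 1.

1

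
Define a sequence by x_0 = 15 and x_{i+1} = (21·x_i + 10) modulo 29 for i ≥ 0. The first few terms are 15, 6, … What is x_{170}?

20

Listing terms: x_0 = 15; x_1 = 6; x_2 = 20; x_3 = 24; x_4 = 21; x_5 = 16; x_6 = 27; x_7 = 26; x_8 = 5; x_9 = 28; x_{10} = 18; x_{11} = 11; x_{12} = 9; x_{13} = 25; x_{14} = 13; x_{15} = 22; x_{16} = 8; x_{17} = 4; x_{18} = 7; x_{19} = 12; x_{20} = 1; x_{21} = 2; x_{22} = 23; x_{23} = 0; x_{24} = 10; x_{25} = 17; x_{26} = 19; x_{27} = 3; x_{28} = 15.
Since x_{28} = x_0 = 15, the sequence is periodic with period 28.
So x_{170} = x_{0 + ((170-0) mod 28)} = x_2 = 20.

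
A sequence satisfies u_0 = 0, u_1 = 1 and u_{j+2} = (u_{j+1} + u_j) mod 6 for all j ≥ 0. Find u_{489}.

4

We have u_0 = 0; u_1 = 1; u_2 = 1; u_3 = 2; u_4 = 3; u_5 = 5; u_6 = 2; u_7 = 1; u_8 = 3; u_9 = 4; u_{10} = 1; u_{11} = 5; u_{12} = 0; u_{13} = 5; u_{14} = 5; u_{15} = 4; u_{16} = 3; u_{17} = 1; u_{18} = 4; u_{19} = 5; u_{20} = 3; u_{21} = 2; u_{22} = 5; u_{23} = 1; u_{24} = 0; u_{25} = 1.
The sequence repeats with period 24.
(489 - 0) mod 24 = 9, so u_{489} = u_9 = 4.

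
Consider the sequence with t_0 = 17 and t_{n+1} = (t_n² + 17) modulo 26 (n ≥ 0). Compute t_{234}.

17

t_0 = 17,  t_1 = 20,  t_2 = 1,  t_3 = 18,  t_4 = 3,  t_5 = 0,  t_6 = 17.
Since t_6 = t_0 = 17, the sequence is periodic with period 6.
(234 - 0) mod 6 = 0, so t_{234} = t_0 = 17.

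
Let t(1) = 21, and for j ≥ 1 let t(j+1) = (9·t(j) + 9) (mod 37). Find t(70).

t(1) = 21,  t(2) = 13,  t(3) = 15,  t(4) = 33,  t(5) = 10,  t(6) = 25,  t(7) = 12,  t(8) = 6,  t(9) = 26,  t(10) = 21.
The sequence repeats with period 9.
So t(70) = t(1 + ((70-1) mod 9)) = t(7) = 12.

12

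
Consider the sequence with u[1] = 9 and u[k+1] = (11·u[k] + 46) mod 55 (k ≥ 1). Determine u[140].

13

u[1] = 9; u[2] = 35; u[3] = 46; u[4] = 2; u[5] = 13; u[6] = 24; u[7] = 35.
Since u[7] = u[2] = 35, the sequence is eventually periodic: after a pre-period of length 1 it cycles with period 5.
For k ≥ 2, u[k] depends only on (k - 2) mod 5. (140 - 2) mod 5 = 3, so u[140] = u[5] = 13.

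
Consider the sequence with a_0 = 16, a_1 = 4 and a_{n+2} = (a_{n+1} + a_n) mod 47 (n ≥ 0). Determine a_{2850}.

20

a_0 = 16, a_1 = 4, a_2 = 20, a_3 = 24, a_4 = 44, a_5 = 21, a_6 = 18, a_7 = 39, a_8 = 10, a_9 = 2, a_{10} = 12, a_{11} = 14, a_{12} = 26, a_{13} = 40, a_{14} = 19, a_{15} = 12, a_{16} = 31, a_{17} = 43, a_{18} = 27, a_{19} = 23, a_{20} = 3, a_{21} = 26, a_{22} = 29, a_{23} = 8, a_{24} = 37, a_{25} = 45, a_{26} = 35, a_{27} = 33, a_{28} = 21, a_{29} = 7, a_{30} = 28, a_{31} = 35, a_{32} = 16, a_{33} = 4.
The sequence repeats with period 32.
(2850 - 0) mod 32 = 2, so a_{2850} = a_2 = 20.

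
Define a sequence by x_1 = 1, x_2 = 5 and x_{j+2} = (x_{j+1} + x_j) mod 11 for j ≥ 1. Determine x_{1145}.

6

We have x_1 = 1; x_2 = 5; x_3 = 6; x_4 = 0; x_5 = 6; x_6 = 6; x_7 = 1; x_8 = 7; x_9 = 8; x_{10} = 4; x_{11} = 1; x_{12} = 5.
Since (x_{11}, x_{12}) = (x_1, x_2) = (1, 5) (two consecutive terms determine the rest), the sequence is periodic with period 10.
So x_{1145} = x_{1 + ((1145-1) mod 10)} = x_5 = 6.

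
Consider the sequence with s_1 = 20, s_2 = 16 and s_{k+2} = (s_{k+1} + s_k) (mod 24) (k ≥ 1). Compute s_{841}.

20

Computing terms: s_1 = 20; s_2 = 16; s_3 = 12; s_4 = 4; s_5 = 16; s_6 = 20; s_7 = 12; s_8 = 8; s_9 = 20; s_{10} = 4; s_{11} = 0; s_{12} = 4; s_{13} = 4; s_{14} = 8; s_{15} = 12; s_{16} = 20; s_{17} = 8; s_{18} = 4; s_{19} = 12; s_{20} = 16; s_{21} = 4; s_{22} = 20; s_{23} = 0; s_{24} = 20; s_{25} = 20; s_{26} = 16.
The sequence repeats with period 24.
(841 - 1) mod 24 = 0, so s_{841} = s_1 = 20.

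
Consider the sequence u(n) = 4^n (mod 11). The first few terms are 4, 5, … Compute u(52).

5

u(1) = 4, u(2) = 5, u(3) = 9, u(4) = 3, u(5) = 1, u(6) = 4.
The sequence repeats with period 5.
(52 - 1) mod 5 = 1, so u(52) = u(2) = 5.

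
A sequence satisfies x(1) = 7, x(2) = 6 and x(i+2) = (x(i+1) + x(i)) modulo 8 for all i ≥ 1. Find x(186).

We have x(1) = 7, x(2) = 6, x(3) = 5, x(4) = 3, x(5) = 0, x(6) = 3, x(7) = 3, x(8) = 6, x(9) = 1, x(10) = 7, x(11) = 0, x(12) = 7, x(13) = 7, x(14) = 6.
Since (x(13), x(14)) = (x(1), x(2)) = (7, 6) (two consecutive terms determine the rest), the sequence is periodic with period 12.
(186 - 1) mod 12 = 5, so x(186) = x(6) = 3.

3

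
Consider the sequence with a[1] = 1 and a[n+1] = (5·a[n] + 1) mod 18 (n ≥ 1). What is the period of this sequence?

a[1] = 1; a[2] = 6; a[3] = 13; a[4] = 12; a[5] = 7; a[6] = 0; a[7] = 1.
The sequence repeats with period 6.

6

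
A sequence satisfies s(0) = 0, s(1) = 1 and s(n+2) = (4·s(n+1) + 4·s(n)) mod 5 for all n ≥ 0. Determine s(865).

1

We have s(0) = 0,  s(1) = 1,  s(2) = 4,  s(3) = 0,  s(4) = 1.
Since (s(3), s(4)) = (s(0), s(1)) = (0, 1) (two consecutive terms determine the rest), the sequence is periodic with period 3.
(865 - 0) mod 3 = 1, so s(865) = s(1) = 1.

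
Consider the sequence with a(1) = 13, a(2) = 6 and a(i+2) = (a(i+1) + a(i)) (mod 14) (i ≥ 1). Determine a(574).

a(1) = 13, a(2) = 6, a(3) = 5, a(4) = 11, a(5) = 2, a(6) = 13, a(7) = 1, a(8) = 0, a(9) = 1, a(10) = 1, a(11) = 2, a(12) = 3, a(13) = 5, a(14) = 8, a(15) = 13, a(16) = 7, a(17) = 6, a(18) = 13, a(19) = 5, a(20) = 4, a(21) = 9, a(22) = 13, a(23) = 8, a(24) = 7, a(25) = 1, a(26) = 8, a(27) = 9, a(28) = 3, a(29) = 12, a(30) = 1, a(31) = 13, a(32) = 0, a(33) = 13, a(34) = 13, a(35) = 12, a(36) = 11, a(37) = 9, a(38) = 6, a(39) = 1, a(40) = 7, a(41) = 8, a(42) = 1, a(43) = 9, a(44) = 10, a(45) = 5, a(46) = 1, a(47) = 6, a(48) = 7, a(49) = 13, a(50) = 6.
The sequence repeats with period 48.
(574 - 1) mod 48 = 45, so a(574) = a(46) = 1.

1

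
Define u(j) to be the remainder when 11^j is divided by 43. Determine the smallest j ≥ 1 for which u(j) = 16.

u(0) = 1,  u(1) = 11,  u(2) = 35,  u(3) = 41,  u(4) = 21,  u(5) = 16,  u(6) = 4,  u(7) = 1.
Since u(7) = u(0) = 1, the sequence is periodic with period 7.
The value 16 first appears (with j ≥ 1) at u(5).

5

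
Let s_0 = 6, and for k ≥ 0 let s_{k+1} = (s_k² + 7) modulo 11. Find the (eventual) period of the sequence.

3

Listing terms: s_0 = 6,  s_1 = 10,  s_2 = 8,  s_3 = 5,  s_4 = 10.
Since s_4 = s_1 = 10, the sequence is eventually periodic: after a pre-period of length 1 it cycles with period 3.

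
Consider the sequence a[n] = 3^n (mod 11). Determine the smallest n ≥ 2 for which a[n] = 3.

Computing terms: a[1] = 3, a[2] = 9, a[3] = 5, a[4] = 4, a[5] = 1, a[6] = 3.
Since a[6] = a[1] = 3, the sequence is periodic with period 5.
The value 3 next appears (with n ≥ 2) at a[6].

6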